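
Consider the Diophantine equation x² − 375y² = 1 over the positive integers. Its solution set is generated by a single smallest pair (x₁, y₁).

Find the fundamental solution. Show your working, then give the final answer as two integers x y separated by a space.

√375 → a₀=19, period (2,1,2,1,5,1,2,1,2,38); ℓ=10 even so k=9
a_0=19:  p_0=19·1+0=19,  q_0=19·0+1=1
…
a_3=2:  p_3=2·58+39=155,  q_3=2·3+2=8
…
a_5=5:  p_5=5·213+155=1220,  q_5=5·11+8=63
a_6=1:  p_6=1·1220+213=1433,  q_6=1·63+11=74
a_7=2:  p_7=2·1433+1220=4086,  q_7=2·74+63=211
a_8=1:  p_8=1·4086+1433=5519,  q_8=1·211+74=285
a_9=2:  p_9=2·5519+4086=15124,  q_9=2·285+211=781
(x₁, y₁) = (15124, 781);  15124² − 375·781² = 1 ✓

15124 781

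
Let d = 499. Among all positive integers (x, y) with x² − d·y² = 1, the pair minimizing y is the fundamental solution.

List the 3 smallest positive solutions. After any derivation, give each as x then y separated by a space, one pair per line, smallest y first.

d=499: √d = [22; 2,1,21,1,2,44] (ℓ=6, even), read p_5/q_5
i=0: a=22 ⇒ p=22, q=1
…
i=4: a=1 ⇒ p=1519, q=68
i=5: a=2 ⇒ p=4490, q=201
fundamental: x₁=4490, y₁=201  (since 20160100 − 499·40401 = 1)
(4490+201√499)^2 = 40320199 + 1804980√499
(4490+201√499)^3 = 362075382530 + 16208720199√499

4490 201
40320199 1804980
362075382530 16208720199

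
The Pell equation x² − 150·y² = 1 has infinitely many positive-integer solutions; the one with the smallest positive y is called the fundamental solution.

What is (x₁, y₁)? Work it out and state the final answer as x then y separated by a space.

√150 → a₀=12, period (4,24); ℓ=2 even so k=1
k=0  a_k=12  p_k/q_k = 12/1
k=1  a_k=4  p_k/q_k = 49/4
(x₁, y₁) = (49, 4);  49² − 150·4² = 1 ✓

49 4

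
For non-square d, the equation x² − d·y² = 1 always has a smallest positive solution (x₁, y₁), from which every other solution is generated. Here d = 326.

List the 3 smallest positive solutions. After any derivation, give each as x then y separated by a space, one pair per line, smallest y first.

√326 = [18; 18,36, …], period ℓ=2 (even) → k=1
i=0: a=18 ⇒ p=18, q=1
i=1: a=18 ⇒ p=325, q=18
→ (325, 18).  Check: 325²=105625, 326·18²=105624, difference 1.
(325+18√326)^2 = 211249 + 11700√326
(325+18√326)^3 = 137311525 + 7604982√326

325 18
211249 11700
137311525 7604982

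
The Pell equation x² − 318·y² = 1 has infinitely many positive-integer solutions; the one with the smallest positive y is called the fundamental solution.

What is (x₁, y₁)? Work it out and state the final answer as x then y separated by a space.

107 6

d=318: √d = [17; 1,4,1,34] (ℓ=4, even), read p_3/q_3
i=0: a=17 ⇒ p=17, q=1
i=1: a=1 ⇒ p=18, q=1
i=2: a=4 ⇒ p=89, q=5
i=3: a=1 ⇒ p=107, q=6
→ (107, 6).  Check: 107²=11449, 318·6²=11448, difference 1.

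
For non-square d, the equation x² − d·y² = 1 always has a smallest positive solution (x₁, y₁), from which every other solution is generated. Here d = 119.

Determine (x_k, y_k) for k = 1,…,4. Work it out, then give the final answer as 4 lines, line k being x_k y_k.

120 11
28799 2640
6911640 633589
1658764801 152058720

√119 = [10; 1,9,1,20, …], period ℓ=4 (even) → k=3
step 0: (10, 1)  from 10·(1,0) + (0,1)
step 1: (11, 1)  from 1·(10,1) + (1,0)
step 2: (109, 10)  from 9·(11,1) + (10,1)
step 3: (120, 11)  from 1·(109,10) + (11,1)
→ (120, 11).  Check: 120²=14400, 119·11²=14399, difference 1.
n=2: (120,11)∘(120,11) = (120·120+119·11·11, 120·11+11·120) = (28799,2640)
n=3: (28799,2640)∘(120,11) = (120·28799+119·11·2640, 120·2640+11·28799) = (6911640,633589)
n=4: (6911640,633589)∘(120,11) = (120·6911640+119·11·633589, 120·633589+11·6911640) = (1658764801,152058720)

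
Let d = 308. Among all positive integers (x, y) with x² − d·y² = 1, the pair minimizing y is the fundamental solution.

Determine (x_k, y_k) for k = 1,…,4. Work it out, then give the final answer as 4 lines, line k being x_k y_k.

√308 → a₀=17, period (1,1,4,1,1,34); ℓ=6 even so k=5
k=0  a_k=17  p_k/q_k = 17/1
k=1  a_k=1  p_k/q_k = 18/1
k=2  a_k=1  p_k/q_k = 35/2
…
k=4  a_k=1  p_k/q_k = 193/11
k=5  a_k=1  p_k/q_k = 351/20
fundamental: x₁=351, y₁=20  (since 123201 − 308·400 = 1)
k=2:  x_2 = 351·351+308·20·20 = 246401,  y_2 = 351·20+20·351 = 14040
k=3:  x_3 = 351·246401+308·20·14040 = 172973151,  y_3 = 351·14040+20·246401 = 9856060
k=4:  x_4 = 351·172973151+308·20·9856060 = 121426905601,  y_4 = 351·9856060+20·172973151 = 6918940080

351 20
246401 14040
172973151 9856060
121426905601 6918940080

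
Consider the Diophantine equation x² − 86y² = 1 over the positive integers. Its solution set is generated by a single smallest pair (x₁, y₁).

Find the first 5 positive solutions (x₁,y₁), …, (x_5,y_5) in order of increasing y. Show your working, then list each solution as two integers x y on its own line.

10405 1122
216528049 23348820
4505948689285 485888943078
93768792007492801 10111348882104360
1951328557169976499525 210417169750702788522

√86 → a₀=9, period (3,1,1,1,8,1,1,1,3,18); ℓ=10 even so k=9
step 0: (9, 1)  from 9·(1,0) + (0,1)
step 1: (28, 3)  from 3·(9,1) + (1,0)
step 2: (37, 4)  from 1·(28,3) + (9,1)
…
step 4: (102, 11)  from 1·(65,7) + (37,4)
…
step 6: (983, 106)  from 1·(881,95) + (102,11)
step 7: (1864, 201)  from 1·(983,106) + (881,95)
step 8: (2847, 307)  from 1·(1864,201) + (983,106)
step 9: (10405, 1122)  from 3·(2847,307) + (1864,201)
(x₁, y₁) = (10405, 1122);  10405² − 86·1122² = 1 ✓
(x_2, y_2) = (10405·10405 + 86·1122·1122, 10405·1122 + 1122·10405) = (216528049, 23348820)
(x_3, y_3) = (10405·216528049 + 86·1122·23348820, 10405·23348820 + 1122·216528049) = (4505948689285, 485888943078)
(x_4, y_4) = (10405·4505948689285 + 86·1122·485888943078, 10405·485888943078 + 1122·4505948689285) = (93768792007492801, 10111348882104360)
(x_5, y_5) = (10405·93768792007492801 + 86·1122·10111348882104360, 10405·10111348882104360 + 1122·93768792007492801) = (1951328557169976499525, 210417169750702788522)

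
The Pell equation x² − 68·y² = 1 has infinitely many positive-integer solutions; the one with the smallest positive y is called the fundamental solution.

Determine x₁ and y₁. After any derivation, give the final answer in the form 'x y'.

d=68: √d = [8; 4,16] (ℓ=2, even), read p_1/q_1
i=0: a=8 ⇒ p=8, q=1
i=1: a=4 ⇒ p=33, q=4
→ (33, 4).  Check: 33²=1089, 68·4²=1088, difference 1.

33 4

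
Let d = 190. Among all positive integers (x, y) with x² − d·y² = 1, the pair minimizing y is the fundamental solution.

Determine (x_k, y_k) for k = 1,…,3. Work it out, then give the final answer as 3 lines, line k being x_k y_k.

√190 = [13; 1,3,1,1,1,…,3,1,26, …], period ℓ=14 (even) → k=13
a_0=13:  p_0=13·1+0=13,  q_0=13·0+1=1
a_1=1:  p_1=1·13+1=14,  q_1=1·1+0=1
a_2=3:  p_2=3·14+13=55,  q_2=3·1+1=4
…
a_5=1:  p_5=1·124+69=193,  q_5=1·9+5=14
a_6=2:  p_6=2·193+124=510,  q_6=2·14+9=37
a_7=2:  p_7=2·510+193=1213,  q_7=2·37+14=88
…
a_9=1:  p_9=1·2936+1213=4149,  q_9=1·213+88=301
a_10=1:  p_10=1·4149+2936=7085,  q_10=1·301+213=514
a_11=1:  p_11=1·7085+4149=11234,  q_11=1·514+301=815
a_12=3:  p_12=3·11234+7085=40787,  q_12=3·815+514=2959
a_13=1:  p_13=1·40787+11234=52021,  q_13=1·2959+815=3774
fundamental: x₁=52021, y₁=3774  (since 2706184441 − 190·14243076 = 1)
n=2: (52021,3774)∘(52021,3774) = (52021·52021+190·3774·3774, 52021·3774+3774·52021) = (5412368881,392654508)
n=3: (5412368881,392654508)∘(52021,3774) = (52021·5412368881+190·3774·392654508, 52021·392654508+3774·5412368881) = (563113683064981,40852560317562)

52021 3774
5412368881 392654508
563113683064981 40852560317562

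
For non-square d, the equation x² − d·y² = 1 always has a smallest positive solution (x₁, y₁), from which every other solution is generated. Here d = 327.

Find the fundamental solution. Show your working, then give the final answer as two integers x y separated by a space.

√327 → a₀=18, period (12,36); ℓ=2 even so k=1
step 0: (18, 1)  from 18·(1,0) + (0,1)
step 1: (217, 12)  from 12·(18,1) + (1,0)
→ (217, 12).  Check: 217²=47089, 327·12²=47088, difference 1.

217 12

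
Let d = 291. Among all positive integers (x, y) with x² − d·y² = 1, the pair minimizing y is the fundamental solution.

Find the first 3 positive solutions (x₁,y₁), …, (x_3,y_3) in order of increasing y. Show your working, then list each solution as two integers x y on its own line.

√291 = [17; 17,34, …], period ℓ=2 (even) → k=1
step 0: (17, 1)  from 17·(1,0) + (0,1)
step 1: (290, 17)  from 17·(17,1) + (1,0)
fundamental: x₁=290, y₁=17  (since 84100 − 291·289 = 1)
k=2:  x_2 = 290·290+291·17·17 = 168199,  y_2 = 290·17+17·290 = 9860
k=3:  x_3 = 290·168199+291·17·9860 = 97555130,  y_3 = 290·9860+17·168199 = 5718783

290 17
168199 9860
97555130 5718783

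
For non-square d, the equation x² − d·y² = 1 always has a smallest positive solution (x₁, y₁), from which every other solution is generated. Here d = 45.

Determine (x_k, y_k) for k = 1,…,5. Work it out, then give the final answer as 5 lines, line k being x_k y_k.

√45 = [6; 1,2,2,2,1,12, …], period ℓ=6 (even) → k=5
step 0: (6, 1)  from 6·(1,0) + (0,1)
step 1: (7, 1)  from 1·(6,1) + (1,0)
step 2: (20, 3)  from 2·(7,1) + (6,1)
…
step 4: (114, 17)  from 2·(47,7) + (20,3)
step 5: (161, 24)  from 1·(114,17) + (47,7)
→ (161, 24).  Check: 161²=25921, 45·24²=25920, difference 1.
(161+24√45)^2 = 51841 + 7728√45
(161+24√45)^3 = 16692641 + 2488392√45
(161+24√45)^4 = 5374978561 + 801254496√45
(161+24√45)^5 = 1730726404001 + 258001459320√45

161 24
51841 7728
16692641 2488392
5374978561 801254496
1730726404001 258001459320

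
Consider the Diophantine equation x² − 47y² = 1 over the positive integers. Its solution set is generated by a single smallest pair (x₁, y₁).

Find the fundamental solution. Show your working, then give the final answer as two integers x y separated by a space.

48 7

[6; 1,5,1,12] for √47; ℓ=4 ⇒ convergent index 3
a_0=6:  p_0=6·1+0=6,  q_0=6·0+1=1
…
a_2=5:  p_2=5·7+6=41,  q_2=5·1+1=6
a_3=1:  p_3=1·41+7=48,  q_3=1·6+1=7
(x₁, y₁) = (48, 7);  48² − 47·7² = 1 ✓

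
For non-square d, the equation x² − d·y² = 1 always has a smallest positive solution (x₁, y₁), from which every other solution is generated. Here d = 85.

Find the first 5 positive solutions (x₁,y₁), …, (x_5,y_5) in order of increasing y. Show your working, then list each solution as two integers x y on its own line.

285769 30996
163327842721 17715391848
93348068572789129 10125019625991228
53351968415791425367681 5786833466982059076816
30492677324331251603220874249 3307395226041867061019271780

d=85: √d = [9; 4,1,1,4,18] (ℓ=5, odd), read p_9/q_9
k=0  a_k=9  p_k/q_k = 9/1
…
k=2  a_k=1  p_k/q_k = 46/5
…
k=8  a_k=1  p_k/q_k = 62739/6805
k=9  a_k=4  p_k/q_k = 285769/30996
(x₁, y₁) = (285769, 30996);  285769² − 85·30996² = 1 ✓
(x_2, y_2) = (285769·285769 + 85·30996·30996, 285769·30996 + 30996·285769) = (163327842721, 17715391848)
(x_3, y_3) = (285769·163327842721 + 85·30996·17715391848, 285769·17715391848 + 30996·163327842721) = (93348068572789129, 10125019625991228)
(x_4, y_4) = (285769·93348068572789129 + 85·30996·10125019625991228, 285769·10125019625991228 + 30996·93348068572789129) = (53351968415791425367681, 5786833466982059076816)
(x_5, y_5) = (285769·53351968415791425367681 + 85·30996·5786833466982059076816, 285769·5786833466982059076816 + 30996·53351968415791425367681) = (30492677324331251603220874249, 3307395226041867061019271780)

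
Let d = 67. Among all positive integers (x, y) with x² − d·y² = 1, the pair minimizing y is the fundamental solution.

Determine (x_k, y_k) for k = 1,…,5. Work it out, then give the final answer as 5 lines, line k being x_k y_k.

√67 = [8; 5,2,1,1,7,1,1,2,5,16, …], period ℓ=10 (even) → k=9
i=0: a=8 ⇒ p=8, q=1
…
i=4: a=1 ⇒ p=221, q=27
i=5: a=7 ⇒ p=1678, q=205
i=6: a=1 ⇒ p=1899, q=232
…
i=8: a=2 ⇒ p=9053, q=1106
i=9: a=5 ⇒ p=48842, q=5967
(x₁, y₁) = (48842, 5967);  48842² − 67·5967² = 1 ✓
(48842+5967√67)^2 = 4771081927 + 582880428√67
(48842+5967√67)^3 = 466058366908226 + 56938091722785√67
(48842+5967√67)^4 = 45526445508292066657 + 5561940551265649512√67
(48842+5967√67)^5 = 4447205302565943872414162 + 543312600752895615207423√67

48842 5967
4771081927 582880428
466058366908226 56938091722785
45526445508292066657 5561940551265649512
4447205302565943872414162 543312600752895615207423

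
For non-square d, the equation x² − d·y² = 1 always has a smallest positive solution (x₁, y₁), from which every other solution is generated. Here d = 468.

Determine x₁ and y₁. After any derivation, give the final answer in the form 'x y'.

√468 = [21; 1,1,1,2,1,1,1,42, …], period ℓ=8 (even) → k=7
i=0: a=21 ⇒ p=21, q=1
…
i=6: a=1 ⇒ p=411, q=19
i=7: a=1 ⇒ p=649, q=30
fundamental: x₁=649, y₁=30  (since 421201 − 468·900 = 1)

649 30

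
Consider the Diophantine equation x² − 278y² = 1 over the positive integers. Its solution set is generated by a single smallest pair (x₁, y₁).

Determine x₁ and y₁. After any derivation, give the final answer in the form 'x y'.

2501 150

√278 = [16; 1,2,16,2,1,32, …], period ℓ=6 (even) → k=5
k=0  a_k=16  p_k/q_k = 16/1
…
k=3  a_k=16  p_k/q_k = 817/49
k=4  a_k=2  p_k/q_k = 1684/101
k=5  a_k=1  p_k/q_k = 2501/150
fundamental: x₁=2501, y₁=150  (since 6255001 − 278·22500 = 1)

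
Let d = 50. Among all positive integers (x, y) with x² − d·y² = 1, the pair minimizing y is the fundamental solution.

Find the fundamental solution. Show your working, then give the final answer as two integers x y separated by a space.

[7; 14] for √50; ℓ=1 ⇒ convergent index 1
k=0  a_k=7  p_k/q_k = 7/1
k=1  a_k=14  p_k/q_k = 99/14
fundamental: x₁=99, y₁=14  (since 9801 − 50·196 = 1)

99 14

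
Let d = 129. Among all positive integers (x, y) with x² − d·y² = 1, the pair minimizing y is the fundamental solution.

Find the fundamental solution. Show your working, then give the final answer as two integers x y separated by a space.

16855 1484

d=129: √d = [11; 2,1,3,1,6,1,3,1,2,22] (ℓ=10, even), read p_9/q_9
a_0=11:  p_0=11·1+0=11,  q_0=11·0+1=1
…
a_2=1:  p_2=1·23+11=34,  q_2=1·2+1=3
…
a_8=1:  p_8=1·4793+1238=6031,  q_8=1·422+109=531
a_9=2:  p_9=2·6031+4793=16855,  q_9=2·531+422=1484
→ (16855, 1484).  Check: 16855²=284091025, 129·1484²=284091024, difference 1.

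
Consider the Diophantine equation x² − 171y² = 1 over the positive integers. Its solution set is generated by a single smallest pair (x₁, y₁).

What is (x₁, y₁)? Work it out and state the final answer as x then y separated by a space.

√171 → a₀=13, period (13,26); ℓ=2 even so k=1
step 0: (13, 1)  from 13·(1,0) + (0,1)
step 1: (170, 13)  from 13·(13,1) + (1,0)
(x₁, y₁) = (170, 13);  170² − 171·13² = 1 ✓

170 13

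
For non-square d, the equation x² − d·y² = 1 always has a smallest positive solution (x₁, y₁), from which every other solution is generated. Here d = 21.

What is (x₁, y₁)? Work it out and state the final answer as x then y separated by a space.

d=21: √d = [4; 1,1,2,1,1,8] (ℓ=6, even), read p_5/q_5
a_0=4:  p_0=4·1+0=4,  q_0=4·0+1=1
…
a_2=1:  p_2=1·5+4=9,  q_2=1·1+1=2
a_3=2:  p_3=2·9+5=23,  q_3=2·2+1=5
a_4=1:  p_4=1·23+9=32,  q_4=1·5+2=7
a_5=1:  p_5=1·32+23=55,  q_5=1·7+5=12
fundamental: x₁=55, y₁=12  (since 3025 − 21·144 = 1)

55 12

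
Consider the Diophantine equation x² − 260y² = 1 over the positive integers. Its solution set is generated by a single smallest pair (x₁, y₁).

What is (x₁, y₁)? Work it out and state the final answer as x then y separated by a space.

[16; 8,32] for √260; ℓ=2 ⇒ convergent index 1
k=0  a_k=16  p_k/q_k = 16/1
k=1  a_k=8  p_k/q_k = 129/8
→ (129, 8).  Check: 129²=16641, 260·8²=16640, difference 1.

129 8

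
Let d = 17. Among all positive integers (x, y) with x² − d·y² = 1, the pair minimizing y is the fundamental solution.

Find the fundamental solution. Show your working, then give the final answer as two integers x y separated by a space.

33 8

[4; 8] for √17; ℓ=1 ⇒ convergent index 1
step 0: (4, 1)  from 4·(1,0) + (0,1)
step 1: (33, 8)  from 8·(4,1) + (1,0)
→ (33, 8).  Check: 33²=1089, 17·8²=1088, difference 1.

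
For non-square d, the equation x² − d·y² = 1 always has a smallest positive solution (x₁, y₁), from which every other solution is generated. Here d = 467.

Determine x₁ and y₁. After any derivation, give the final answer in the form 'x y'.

d=467: √d = [21; 1,1,1,1,3,…,1,1,42] (ℓ=14, even), read p_13/q_13
a_0=21:  p_0=21·1+0=21,  q_0=21·0+1=1
…
a_2=1:  p_2=1·22+21=43,  q_2=1·1+1=2
…
a_5=3:  p_5=3·108+65=389,  q_5=3·5+3=18
a_6=3:  p_6=3·389+108=1275,  q_6=3·18+5=59
…
a_12=1:  p_12=1·633697+358232=991929,  q_12=1·29324+16577=45901
a_13=1:  p_13=1·991929+633697=1625626,  q_13=1·45901+29324=75225
→ (1625626, 75225).  Check: 1625626²=2642659891876, 467·75225²=2642659891875, difference 1.

1625626 75225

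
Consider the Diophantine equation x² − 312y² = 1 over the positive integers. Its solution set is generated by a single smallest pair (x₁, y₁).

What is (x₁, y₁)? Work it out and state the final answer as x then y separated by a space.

53 3

[17; 1,1,1,34] for √312; ℓ=4 ⇒ convergent index 3
k=0  a_k=17  p_k/q_k = 17/1
…
k=2  a_k=1  p_k/q_k = 35/2
k=3  a_k=1  p_k/q_k = 53/3
→ (53, 3).  Check: 53²=2809, 312·3²=2808, difference 1.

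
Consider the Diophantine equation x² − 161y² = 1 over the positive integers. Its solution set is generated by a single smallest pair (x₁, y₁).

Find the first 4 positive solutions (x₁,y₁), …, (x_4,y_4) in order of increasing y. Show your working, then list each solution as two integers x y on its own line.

11775 928
277301249 21854400
6530444402175 514671119072
153791965393920001 12120504832291200

d=161: √d = [12; 1,2,4,1,2,1,4,2,1,24] (ℓ=10, even), read p_9/q_9
a_0=12:  p_0=12·1+0=12,  q_0=12·0+1=1
…
a_2=2:  p_2=2·13+12=38,  q_2=2·1+1=3
a_3=4:  p_3=4·38+13=165,  q_3=4·3+1=13
a_4=1:  p_4=1·165+38=203,  q_4=1·13+3=16
a_5=2:  p_5=2·203+165=571,  q_5=2·16+13=45
a_6=1:  p_6=1·571+203=774,  q_6=1·45+16=61
a_7=4:  p_7=4·774+571=3667,  q_7=4·61+45=289
a_8=2:  p_8=2·3667+774=8108,  q_8=2·289+61=639
a_9=1:  p_9=1·8108+3667=11775,  q_9=1·639+289=928
fundamental: x₁=11775, y₁=928  (since 138650625 − 161·861184 = 1)
k=2:  x_2 = 11775·11775+161·928·928 = 277301249,  y_2 = 11775·928+928·11775 = 21854400
k=3:  x_3 = 11775·277301249+161·928·21854400 = 6530444402175,  y_3 = 11775·21854400+928·277301249 = 514671119072
k=4:  x_4 = 11775·6530444402175+161·928·514671119072 = 153791965393920001,  y_4 = 11775·514671119072+928·6530444402175 = 12120504832291200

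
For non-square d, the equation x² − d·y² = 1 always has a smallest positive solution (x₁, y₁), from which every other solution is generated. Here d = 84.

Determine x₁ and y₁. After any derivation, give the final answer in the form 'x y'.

√84 = [9; 6,18, …], period ℓ=2 (even) → k=1
step 0: (9, 1)  from 9·(1,0) + (0,1)
step 1: (55, 6)  from 6·(9,1) + (1,0)
(x₁, y₁) = (55, 6);  55² − 84·6² = 1 ✓

55 6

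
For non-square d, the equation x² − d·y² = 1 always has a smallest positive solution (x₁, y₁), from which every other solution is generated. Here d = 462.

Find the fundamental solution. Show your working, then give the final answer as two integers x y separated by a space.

√462 = [21; 2,42, …], period ℓ=2 (even) → k=1
a_0=21:  p_0=21·1+0=21,  q_0=21·0+1=1
a_1=2:  p_1=2·21+1=43,  q_1=2·1+0=2
fundamental: x₁=43, y₁=2  (since 1849 − 462·4 = 1)

43 2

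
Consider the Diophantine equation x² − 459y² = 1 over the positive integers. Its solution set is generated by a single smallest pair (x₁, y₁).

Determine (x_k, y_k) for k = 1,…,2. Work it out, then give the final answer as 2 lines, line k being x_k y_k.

d=459: √d = [21; 2,2,1,4,21,4,1,2,2,42] (ℓ=10, even), read p_9/q_9
step 0: (21, 1)  from 21·(1,0) + (0,1)
…
step 5: (14997, 700)  from 21·(707,33) + (150,7)
…
step 7: (75692, 3533)  from 1·(60695,2833) + (14997,700)
step 8: (212079, 9899)  from 2·(75692,3533) + (60695,2833)
step 9: (499850, 23331)  from 2·(212079,9899) + (75692,3533)
→ (499850, 23331).  Check: 499850²=249850022500, 459·23331²=249850022499, difference 1.
(x_2, y_2) = (499850·499850 + 459·23331·23331, 499850·23331 + 23331·499850) = (499700044999, 23324000700)

499850 23331
499700044999 23324000700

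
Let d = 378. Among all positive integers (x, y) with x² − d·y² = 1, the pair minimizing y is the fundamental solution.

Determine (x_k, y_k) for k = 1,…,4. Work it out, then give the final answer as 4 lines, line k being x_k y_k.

d=378: √d = [19; 2,3,1,4,1,3,2,38] (ℓ=8, even), read p_7/q_7
a_0=19:  p_0=19·1+0=19,  q_0=19·0+1=1
a_1=2:  p_1=2·19+1=39,  q_1=2·1+0=2
a_2=3:  p_2=3·39+19=136,  q_2=3·2+1=7
a_3=1:  p_3=1·136+39=175,  q_3=1·7+2=9
a_4=4:  p_4=4·175+136=836,  q_4=4·9+7=43
a_5=1:  p_5=1·836+175=1011,  q_5=1·43+9=52
a_6=3:  p_6=3·1011+836=3869,  q_6=3·52+43=199
a_7=2:  p_7=2·3869+1011=8749,  q_7=2·199+52=450
(x₁, y₁) = (8749, 450);  8749² − 378·450² = 1 ✓
(x_2, y_2) = (8749·8749 + 378·450·450, 8749·450 + 450·8749) = (153090001, 7874100)
(x_3, y_3) = (8749·153090001 + 378·450·7874100, 8749·7874100 + 450·153090001) = (2678768828749, 137781001350)
(x_4, y_4) = (8749·2678768828749 + 378·450·137781001350, 8749·137781001350 + 450·2678768828749) = (46873096812360001, 2410891953748200)

8749 450
153090001 7874100
2678768828749 137781001350
46873096812360001 2410891953748200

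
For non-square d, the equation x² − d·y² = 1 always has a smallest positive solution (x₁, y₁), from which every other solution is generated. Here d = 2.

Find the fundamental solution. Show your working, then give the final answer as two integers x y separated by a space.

√2 → a₀=1, period (2); ℓ=1 odd so k=1
i=0: a=1 ⇒ p=1, q=1
i=1: a=2 ⇒ p=3, q=2
→ (3, 2).  Check: 3²=9, 2·2²=8, difference 1.

3 2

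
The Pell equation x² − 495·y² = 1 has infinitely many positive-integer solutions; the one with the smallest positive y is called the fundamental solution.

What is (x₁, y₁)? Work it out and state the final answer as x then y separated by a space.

89 4

[22; 4,44] for √495; ℓ=2 ⇒ convergent index 1
i=0: a=22 ⇒ p=22, q=1
i=1: a=4 ⇒ p=89, q=4
(x₁, y₁) = (89, 4);  89² − 495·4² = 1 ✓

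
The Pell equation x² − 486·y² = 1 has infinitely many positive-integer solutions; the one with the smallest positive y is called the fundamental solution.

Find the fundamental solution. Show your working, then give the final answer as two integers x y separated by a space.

485 22

d=486: √d = [22; 22,44] (ℓ=2, even), read p_1/q_1
a_0=22:  p_0=22·1+0=22,  q_0=22·0+1=1
a_1=22:  p_1=22·22+1=485,  q_1=22·1+0=22
→ (485, 22).  Check: 485²=235225, 486·22²=235224, difference 1.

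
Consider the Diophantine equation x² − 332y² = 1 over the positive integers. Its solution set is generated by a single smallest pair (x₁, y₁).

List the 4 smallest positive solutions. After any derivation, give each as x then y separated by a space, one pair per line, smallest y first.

√332 → a₀=18, period (4,1,1,8,1,1,4,36); ℓ=8 even so k=7
i=0: a=18 ⇒ p=18, q=1
i=1: a=4 ⇒ p=73, q=4
i=2: a=1 ⇒ p=91, q=5
i=3: a=1 ⇒ p=164, q=9
i=4: a=8 ⇒ p=1403, q=77
i=5: a=1 ⇒ p=1567, q=86
i=6: a=1 ⇒ p=2970, q=163
i=7: a=4 ⇒ p=13447, q=738
fundamental: x₁=13447, y₁=738  (since 180821809 − 332·544644 = 1)
n=2: (13447,738)∘(13447,738) = (13447·13447+332·738·738, 13447·738+738·13447) = (361643617,19847772)
n=3: (361643617,19847772)∘(13447,738) = (13447·361643617+332·738·19847772, 13447·19847772+738·361643617) = (9726043422151,533785979430)
n=4: (9726043422151,533785979430)∘(13447,738) = (13447·9726043422151+332·738·533785979430, 13447·533785979430+738·9726043422151) = (261572211433685377,14355640110942648)

13447 738
361643617 19847772
9726043422151 533785979430
261572211433685377 14355640110942648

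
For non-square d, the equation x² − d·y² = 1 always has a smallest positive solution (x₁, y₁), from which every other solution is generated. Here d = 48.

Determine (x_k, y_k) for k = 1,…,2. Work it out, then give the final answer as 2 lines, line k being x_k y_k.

[6; 1,12] for √48; ℓ=2 ⇒ convergent index 1
a_0=6:  p_0=6·1+0=6,  q_0=6·0+1=1
a_1=1:  p_1=1·6+1=7,  q_1=1·1+0=1
fundamental: x₁=7, y₁=1  (since 49 − 48·1 = 1)
n=2: (7,1)∘(7,1) = (7·7+48·1·1, 7·1+1·7) = (97,14)

7 1
97 14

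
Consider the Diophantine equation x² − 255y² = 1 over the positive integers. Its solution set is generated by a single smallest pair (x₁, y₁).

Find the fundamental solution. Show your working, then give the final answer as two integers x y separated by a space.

16 1

[15; 1,30] for √255; ℓ=2 ⇒ convergent index 1
k=0  a_k=15  p_k/q_k = 15/1
k=1  a_k=1  p_k/q_k = 16/1
fundamental: x₁=16, y₁=1  (since 256 − 255·1 = 1)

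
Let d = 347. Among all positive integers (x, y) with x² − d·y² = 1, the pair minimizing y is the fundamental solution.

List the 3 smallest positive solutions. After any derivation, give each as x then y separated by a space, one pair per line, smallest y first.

√347 → a₀=18, period (1,1,1,2,4,…,1,1,36); ℓ=14 even so k=13
i=0: a=18 ⇒ p=18, q=1
i=1: a=1 ⇒ p=19, q=1
…
i=3: a=1 ⇒ p=56, q=3
i=4: a=2 ⇒ p=149, q=8
…
i=9: a=4 ⇒ p=74549, q=4002
i=10: a=2 ⇒ p=164168, q=8813
…
i=12: a=1 ⇒ p=402885, q=21628
i=13: a=1 ⇒ p=641602, q=34443
(x₁, y₁) = (641602, 34443);  641602² − 347·34443² = 1 ✓
k=2:  x_2 = 641602·641602+347·34443·34443 = 823306252807,  y_2 = 641602·34443+34443·641602 = 44197395372
k=3:  x_3 = 641602·823306252807+347·34443·44197395372 = 1056469876826312026,  y_3 = 641602·44197395372+34443·823306252807 = 56714274530897445

641602 34443
823306252807 44197395372
1056469876826312026 56714274530897445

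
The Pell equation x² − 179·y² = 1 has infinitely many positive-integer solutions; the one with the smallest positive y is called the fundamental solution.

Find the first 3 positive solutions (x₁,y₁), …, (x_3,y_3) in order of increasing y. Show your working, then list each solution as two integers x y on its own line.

4190210 313191
35115719688199 2624672120220
294284479589372473370 21995854729733779209

√179 → a₀=13, period (2,1,1,1,3,…,1,2,26); ℓ=14 even so k=13
a_0=13:  p_0=13·1+0=13,  q_0=13·0+1=1
a_1=2:  p_1=2·13+1=27,  q_1=2·1+0=2
…
a_3=1:  p_3=1·40+27=67,  q_3=1·3+2=5
a_4=1:  p_4=1·67+40=107,  q_4=1·5+3=8
a_5=3:  p_5=3·107+67=388,  q_5=3·8+5=29
a_6=5:  p_6=5·388+107=2047,  q_6=5·29+8=153
a_7=13:  p_7=13·2047+388=26999,  q_7=13·153+29=2018
a_8=5:  p_8=5·26999+2047=137042,  q_8=5·2018+153=10243
a_9=3:  p_9=3·137042+26999=438125,  q_9=3·10243+2018=32747
a_10=1:  p_10=1·438125+137042=575167,  q_10=1·32747+10243=42990
…
a_12=1:  p_12=1·1013292+575167=1588459,  q_12=1·75737+42990=118727
a_13=2:  p_13=2·1588459+1013292=4190210,  q_13=2·118727+75737=313191
(x₁, y₁) = (4190210, 313191);  4190210² − 179·313191² = 1 ✓
n=2: (4190210,313191)∘(4190210,313191) = (4190210·4190210+179·313191·313191, 4190210·313191+313191·4190210) = (35115719688199,2624672120220)
n=3: (35115719688199,2624672120220)∘(4190210,313191) = (4190210·35115719688199+179·313191·2624672120220, 4190210·2624672120220+313191·35115719688199) = (294284479589372473370,21995854729733779209)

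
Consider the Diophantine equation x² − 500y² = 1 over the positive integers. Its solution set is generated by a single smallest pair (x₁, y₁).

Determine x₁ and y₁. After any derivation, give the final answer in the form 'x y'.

930249 41602

d=500: √d = [22; 2,1,3,2,1,…,1,2,44] (ℓ=14, even), read p_13/q_13
a_0=22:  p_0=22·1+0=22,  q_0=22·0+1=1
a_1=2:  p_1=2·22+1=45,  q_1=2·1+0=2
…
a_4=2:  p_4=2·246+67=559,  q_4=2·11+3=25
a_5=1:  p_5=1·559+246=805,  q_5=1·25+11=36
a_6=1:  p_6=1·805+559=1364,  q_6=1·36+25=61
a_7=10:  p_7=10·1364+805=14445,  q_7=10·61+36=646
a_8=1:  p_8=1·14445+1364=15809,  q_8=1·646+61=707
…
a_11=3:  p_11=3·76317+30254=259205,  q_11=3·3413+1353=11592
a_12=1:  p_12=1·259205+76317=335522,  q_12=1·11592+3413=15005
a_13=2:  p_13=2·335522+259205=930249,  q_13=2·15005+11592=41602
→ (930249, 41602).  Check: 930249²=865363202001, 500·41602²=865363202000, difference 1.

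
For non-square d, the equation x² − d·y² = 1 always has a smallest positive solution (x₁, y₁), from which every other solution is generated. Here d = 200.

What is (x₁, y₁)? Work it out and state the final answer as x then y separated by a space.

99 7

[14; 7,28] for √200; ℓ=2 ⇒ convergent index 1
k=0  a_k=14  p_k/q_k = 14/1
k=1  a_k=7  p_k/q_k = 99/7
fundamental: x₁=99, y₁=7  (since 9801 − 200·49 = 1)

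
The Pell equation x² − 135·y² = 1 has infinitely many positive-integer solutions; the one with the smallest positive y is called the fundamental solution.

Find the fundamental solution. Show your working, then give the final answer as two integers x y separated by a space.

244 21

√135 → a₀=11, period (1,1,1,1,1,1,1,22); ℓ=8 even so k=7
k=0  a_k=11  p_k/q_k = 11/1
…
k=2  a_k=1  p_k/q_k = 23/2
k=3  a_k=1  p_k/q_k = 35/3
k=4  a_k=1  p_k/q_k = 58/5
k=5  a_k=1  p_k/q_k = 93/8
k=6  a_k=1  p_k/q_k = 151/13
k=7  a_k=1  p_k/q_k = 244/21
(x₁, y₁) = (244, 21);  244² − 135·21² = 1 ✓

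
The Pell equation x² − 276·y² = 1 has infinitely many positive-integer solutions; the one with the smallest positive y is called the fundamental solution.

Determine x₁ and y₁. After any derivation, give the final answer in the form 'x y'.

d=276: √d = [16; 1,1,1,1,2,2,2,1,1,1,1,32] (ℓ=12, even), read p_11/q_11
k=0  a_k=16  p_k/q_k = 16/1
…
k=2  a_k=1  p_k/q_k = 33/2
…
k=6  a_k=2  p_k/q_k = 515/31
k=7  a_k=2  p_k/q_k = 1246/75
k=8  a_k=1  p_k/q_k = 1761/106
…
k=10  a_k=1  p_k/q_k = 4768/287
k=11  a_k=1  p_k/q_k = 7775/468
(x₁, y₁) = (7775, 468);  7775² − 276·468² = 1 ✓

7775 468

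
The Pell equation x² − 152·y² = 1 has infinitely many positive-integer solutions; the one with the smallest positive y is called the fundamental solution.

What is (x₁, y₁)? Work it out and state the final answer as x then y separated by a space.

37 3

√152 = [12; 3,24, …], period ℓ=2 (even) → k=1
k=0  a_k=12  p_k/q_k = 12/1
k=1  a_k=3  p_k/q_k = 37/3
→ (37, 3).  Check: 37²=1369, 152·3²=1368, difference 1.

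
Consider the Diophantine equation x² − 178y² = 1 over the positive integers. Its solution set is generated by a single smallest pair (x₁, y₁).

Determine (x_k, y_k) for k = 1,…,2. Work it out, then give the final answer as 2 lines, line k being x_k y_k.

d=178: √d = [13; 2,1,12,1,2,26] (ℓ=6, even), read p_5/q_5
k=0  a_k=13  p_k/q_k = 13/1
k=1  a_k=2  p_k/q_k = 27/2
k=2  a_k=1  p_k/q_k = 40/3
k=3  a_k=12  p_k/q_k = 507/38
k=4  a_k=1  p_k/q_k = 547/41
k=5  a_k=2  p_k/q_k = 1601/120
(x₁, y₁) = (1601, 120);  1601² − 178·120² = 1 ✓
k=2:  x_2 = 1601·1601+178·120·120 = 5126401,  y_2 = 1601·120+120·1601 = 384240

1601 120
5126401 384240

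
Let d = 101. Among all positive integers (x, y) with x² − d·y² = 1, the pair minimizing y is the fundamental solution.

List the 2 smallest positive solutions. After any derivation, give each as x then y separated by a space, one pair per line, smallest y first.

√101 → a₀=10, period (20); ℓ=1 odd so k=1
k=0  a_k=10  p_k/q_k = 10/1
k=1  a_k=20  p_k/q_k = 201/20
→ (201, 20).  Check: 201²=40401, 101·20²=40400, difference 1.
n=2: (201,20)∘(201,20) = (201·201+101·20·20, 201·20+20·201) = (80801,8040)

201 20
80801 8040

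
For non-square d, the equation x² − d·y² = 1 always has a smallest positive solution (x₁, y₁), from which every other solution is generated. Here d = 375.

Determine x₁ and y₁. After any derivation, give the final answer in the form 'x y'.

15124 781

√375 = [19; 2,1,2,1,5,1,2,1,2,38, …], period ℓ=10 (even) → k=9
k=0  a_k=19  p_k/q_k = 19/1
k=1  a_k=2  p_k/q_k = 39/2
…
k=3  a_k=2  p_k/q_k = 155/8
k=4  a_k=1  p_k/q_k = 213/11
…
k=6  a_k=1  p_k/q_k = 1433/74
k=7  a_k=2  p_k/q_k = 4086/211
k=8  a_k=1  p_k/q_k = 5519/285
k=9  a_k=2  p_k/q_k = 15124/781
fundamental: x₁=15124, y₁=781  (since 228735376 − 375·609961 = 1)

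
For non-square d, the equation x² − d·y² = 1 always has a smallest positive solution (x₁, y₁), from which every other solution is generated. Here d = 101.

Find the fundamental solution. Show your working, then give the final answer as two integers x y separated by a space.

201 20

[10; 20] for √101; ℓ=1 ⇒ convergent index 1
i=0: a=10 ⇒ p=10, q=1
i=1: a=20 ⇒ p=201, q=20
(x₁, y₁) = (201, 20);  201² − 101·20² = 1 ✓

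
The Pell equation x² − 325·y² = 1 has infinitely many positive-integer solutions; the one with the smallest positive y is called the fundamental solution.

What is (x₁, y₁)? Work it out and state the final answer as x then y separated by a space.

d=325: √d = [18; 36] (ℓ=1, odd), read p_1/q_1
i=0: a=18 ⇒ p=18, q=1
i=1: a=36 ⇒ p=649, q=36
(x₁, y₁) = (649, 36);  649² − 325·36² = 1 ✓

649 36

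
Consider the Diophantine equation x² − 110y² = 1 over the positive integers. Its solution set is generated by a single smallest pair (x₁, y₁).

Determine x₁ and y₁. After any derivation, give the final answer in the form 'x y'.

d=110: √d = [10; 2,20] (ℓ=2, even), read p_1/q_1
a_0=10:  p_0=10·1+0=10,  q_0=10·0+1=1
a_1=2:  p_1=2·10+1=21,  q_1=2·1+0=2
(x₁, y₁) = (21, 2);  21² − 110·2² = 1 ✓

21 2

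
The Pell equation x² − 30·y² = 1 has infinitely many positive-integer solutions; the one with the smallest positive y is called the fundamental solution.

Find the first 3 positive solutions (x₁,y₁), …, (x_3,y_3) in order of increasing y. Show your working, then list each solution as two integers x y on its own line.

d=30: √d = [5; 2,10] (ℓ=2, even), read p_1/q_1
i=0: a=5 ⇒ p=5, q=1
i=1: a=2 ⇒ p=11, q=2
(x₁, y₁) = (11, 2);  11² − 30·2² = 1 ✓
(11+2√30)^2 = 241 + 44√30
(11+2√30)^3 = 5291 + 966√30

11 2
241 44
5291 966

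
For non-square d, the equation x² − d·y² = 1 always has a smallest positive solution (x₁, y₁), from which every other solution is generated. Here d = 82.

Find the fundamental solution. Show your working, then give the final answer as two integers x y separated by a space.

163 18

√82 → a₀=9, period (18); ℓ=1 odd so k=1
a_0=9:  p_0=9·1+0=9,  q_0=9·0+1=1
a_1=18:  p_1=18·9+1=163,  q_1=18·1+0=18
fundamental: x₁=163, y₁=18  (since 26569 − 82·324 = 1)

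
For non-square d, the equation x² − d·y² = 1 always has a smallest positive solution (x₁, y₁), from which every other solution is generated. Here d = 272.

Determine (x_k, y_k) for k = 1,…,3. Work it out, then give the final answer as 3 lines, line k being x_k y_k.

33 2
2177 132
143649 8710

√272 → a₀=16, period (2,32); ℓ=2 even so k=1
step 0: (16, 1)  from 16·(1,0) + (0,1)
step 1: (33, 2)  from 2·(16,1) + (1,0)
fundamental: x₁=33, y₁=2  (since 1089 − 272·4 = 1)
(33+2√272)^2 = 2177 + 132√272
(33+2√272)^3 = 143649 + 8710√272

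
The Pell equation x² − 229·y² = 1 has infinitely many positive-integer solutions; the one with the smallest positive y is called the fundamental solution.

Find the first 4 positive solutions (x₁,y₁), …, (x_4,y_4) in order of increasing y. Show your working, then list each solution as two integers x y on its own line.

5848201 386460
68402909872801 4520191516920
800067931842043513801 52869977098885735380
9357916158133073035999171201 618388505879356792878585840

[15; 7,1,1,7,30] for √229; ℓ=5 ⇒ convergent index 9
k=0  a_k=15  p_k/q_k = 15/1
…
k=2  a_k=1  p_k/q_k = 121/8
…
k=4  a_k=7  p_k/q_k = 1710/113
…
k=8  a_k=1  p_k/q_k = 776325/51301
k=9  a_k=7  p_k/q_k = 5848201/386460
(x₁, y₁) = (5848201, 386460);  5848201² − 229·386460² = 1 ✓
k=2:  x_2 = 5848201·5848201+229·386460·386460 = 68402909872801,  y_2 = 5848201·386460+386460·5848201 = 4520191516920
k=3:  x_3 = 5848201·68402909872801+229·386460·4520191516920 = 800067931842043513801,  y_3 = 5848201·4520191516920+386460·68402909872801 = 52869977098885735380
k=4:  x_4 = 5848201·800067931842043513801+229·386460·52869977098885735380 = 9357916158133073035999171201,  y_4 = 5848201·52869977098885735380+386460·800067931842043513801 = 618388505879356792878585840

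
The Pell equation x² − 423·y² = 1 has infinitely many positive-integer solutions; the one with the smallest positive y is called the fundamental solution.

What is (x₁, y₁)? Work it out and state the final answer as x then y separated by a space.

√423 → a₀=20, period (1,1,3,4,3,1,1,40); ℓ=8 even so k=7
step 0: (20, 1)  from 20·(1,0) + (0,1)
step 1: (21, 1)  from 1·(20,1) + (1,0)
…
step 3: (144, 7)  from 3·(41,2) + (21,1)
step 4: (617, 30)  from 4·(144,7) + (41,2)
step 5: (1995, 97)  from 3·(617,30) + (144,7)
step 6: (2612, 127)  from 1·(1995,97) + (617,30)
step 7: (4607, 224)  from 1·(2612,127) + (1995,97)
(x₁, y₁) = (4607, 224);  4607² − 423·224² = 1 ✓

4607 224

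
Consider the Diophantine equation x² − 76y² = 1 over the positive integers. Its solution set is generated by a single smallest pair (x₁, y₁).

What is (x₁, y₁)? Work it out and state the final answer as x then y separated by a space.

d=76: √d = [8; 1,2,1,1,5,4,5,1,1,2,1,16] (ℓ=12, even), read p_11/q_11
step 0: (8, 1)  from 8·(1,0) + (0,1)
…
step 3: (35, 4)  from 1·(26,3) + (9,1)
…
step 5: (340, 39)  from 5·(61,7) + (35,4)
step 6: (1421, 163)  from 4·(340,39) + (61,7)
step 7: (7445, 854)  from 5·(1421,163) + (340,39)
…
step 10: (41488, 4759)  from 2·(16311,1871) + (8866,1017)
step 11: (57799, 6630)  from 1·(41488,4759) + (16311,1871)
→ (57799, 6630).  Check: 57799²=3340724401, 76·6630²=3340724400, difference 1.

57799 6630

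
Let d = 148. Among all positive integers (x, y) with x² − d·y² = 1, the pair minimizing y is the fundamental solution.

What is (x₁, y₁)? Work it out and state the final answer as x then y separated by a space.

d=148: √d = [12; 6,24] (ℓ=2, even), read p_1/q_1
i=0: a=12 ⇒ p=12, q=1
i=1: a=6 ⇒ p=73, q=6
fundamental: x₁=73, y₁=6  (since 5329 − 148·36 = 1)

73 6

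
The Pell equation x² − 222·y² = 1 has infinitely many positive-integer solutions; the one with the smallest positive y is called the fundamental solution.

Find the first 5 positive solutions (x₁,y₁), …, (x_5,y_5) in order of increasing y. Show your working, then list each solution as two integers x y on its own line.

149 10
44401 2980
13231349 888030
3942897601 264629960
1174970253749 78858840050

d=222: √d = [14; 1,8,1,28] (ℓ=4, even), read p_3/q_3
a_0=14:  p_0=14·1+0=14,  q_0=14·0+1=1
…
a_2=8:  p_2=8·15+14=134,  q_2=8·1+1=9
a_3=1:  p_3=1·134+15=149,  q_3=1·9+1=10
(x₁, y₁) = (149, 10);  149² − 222·10² = 1 ✓
(149+10√222)^2 = 44401 + 2980√222
(149+10√222)^3 = 13231349 + 888030√222
(149+10√222)^4 = 3942897601 + 264629960√222
(149+10√222)^5 = 1174970253749 + 78858840050√222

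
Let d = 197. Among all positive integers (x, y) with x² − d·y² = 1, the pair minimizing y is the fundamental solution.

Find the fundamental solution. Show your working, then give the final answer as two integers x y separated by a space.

393 28

√197 = [14; 28, …], period ℓ=1 (odd) → k=1
step 0: (14, 1)  from 14·(1,0) + (0,1)
step 1: (393, 28)  from 28·(14,1) + (1,0)
fundamental: x₁=393, y₁=28  (since 154449 − 197·784 = 1)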